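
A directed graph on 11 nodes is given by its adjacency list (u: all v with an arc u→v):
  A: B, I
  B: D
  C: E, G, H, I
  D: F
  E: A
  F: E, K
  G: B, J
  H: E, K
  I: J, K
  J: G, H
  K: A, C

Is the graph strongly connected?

From J we can reach every vertex (A, B, C, D, E, F, G, H, I, J, K), and every vertex can reach J (A, B, C, D, E, F, G, H, I, J, K). So the whole graph is one strongly connected component.

Yes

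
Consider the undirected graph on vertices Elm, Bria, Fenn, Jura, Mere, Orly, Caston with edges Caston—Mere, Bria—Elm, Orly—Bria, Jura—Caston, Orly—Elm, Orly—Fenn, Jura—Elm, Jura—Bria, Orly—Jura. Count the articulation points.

3

Removing Jura increases the component count from 1 to 2, so Jura is a cut vertex.
Removing Orly increases the component count from 1 to 2, so Orly is a cut vertex.
Removing Caston increases the component count from 1 to 2, so Caston is a cut vertex.
By contrast removing Elm leaves 1 component; it is not a cut vertex. No other vertex is a cut vertex either.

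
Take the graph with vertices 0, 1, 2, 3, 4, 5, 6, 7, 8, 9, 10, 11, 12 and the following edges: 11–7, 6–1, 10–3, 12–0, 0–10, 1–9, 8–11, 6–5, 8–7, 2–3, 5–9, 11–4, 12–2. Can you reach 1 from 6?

Yes

From 6 we can reach 1, 5, 6, 9, which includes 1.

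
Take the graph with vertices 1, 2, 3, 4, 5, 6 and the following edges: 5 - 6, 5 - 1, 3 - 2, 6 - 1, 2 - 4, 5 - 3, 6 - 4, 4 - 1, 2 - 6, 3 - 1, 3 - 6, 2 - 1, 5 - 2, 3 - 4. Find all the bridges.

The edges on the cycle 5-3-4-1-5 are not bridges since each lies on that cycle.
Every edge lies on some cycle, so there are no bridges.

none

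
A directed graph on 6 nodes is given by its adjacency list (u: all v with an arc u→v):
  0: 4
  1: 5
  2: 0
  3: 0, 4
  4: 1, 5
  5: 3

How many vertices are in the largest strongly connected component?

{0, 1, 3, 4, 5} are all mutually reachable — one SCC of size 5.
{2} is an SCC by itself.
The largest has 5 vertices.

5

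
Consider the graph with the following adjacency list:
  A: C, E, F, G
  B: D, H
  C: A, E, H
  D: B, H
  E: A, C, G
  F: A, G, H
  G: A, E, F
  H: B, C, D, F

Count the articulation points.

1

Removing H increases the component count from 1 to 2, so H is a cut vertex.
By contrast removing G leaves 1 component; it is not a cut vertex. No other vertex is a cut vertex either.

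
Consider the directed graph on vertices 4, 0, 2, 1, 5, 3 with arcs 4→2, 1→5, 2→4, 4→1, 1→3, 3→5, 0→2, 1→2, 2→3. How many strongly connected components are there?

{1, 2, 4} are all mutually reachable — one SCC of size 3.
{0} is an SCC by itself.
{3} is an SCC by itself.
{5} is an SCC by itself.
That gives 4 strongly connected components.

4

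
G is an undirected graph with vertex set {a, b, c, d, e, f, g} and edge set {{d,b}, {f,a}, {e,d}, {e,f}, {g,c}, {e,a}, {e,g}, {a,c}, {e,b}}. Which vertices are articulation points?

e

Removing e increases the component count from 1 to 2, so e is a cut vertex.
By contrast removing g leaves 1 component; it is not a cut vertex. No other vertex is a cut vertex either.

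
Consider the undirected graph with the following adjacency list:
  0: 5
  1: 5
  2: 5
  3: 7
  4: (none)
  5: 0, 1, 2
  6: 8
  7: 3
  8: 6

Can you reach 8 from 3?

No

The component containing 3 is {3, 7}, and 8 is not in it.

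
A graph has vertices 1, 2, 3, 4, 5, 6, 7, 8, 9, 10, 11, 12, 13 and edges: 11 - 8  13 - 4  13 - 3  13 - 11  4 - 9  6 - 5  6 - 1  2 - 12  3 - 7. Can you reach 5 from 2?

No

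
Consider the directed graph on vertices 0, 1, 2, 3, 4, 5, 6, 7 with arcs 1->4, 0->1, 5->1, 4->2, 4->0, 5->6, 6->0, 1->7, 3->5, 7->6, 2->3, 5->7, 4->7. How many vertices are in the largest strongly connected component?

{0, 1, 2, 3, 4, 5, 6, 7} are all mutually reachable — one SCC of size 8.
The largest has 8 vertices.

8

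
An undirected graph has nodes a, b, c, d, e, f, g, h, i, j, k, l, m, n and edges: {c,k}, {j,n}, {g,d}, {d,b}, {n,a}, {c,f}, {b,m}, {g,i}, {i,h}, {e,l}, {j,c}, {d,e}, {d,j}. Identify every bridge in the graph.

a-n, b-d, b-m, c-f, c-j, c-k, d-e, d-g, d-j, e-l, g-i, h-i, j-n

removing d–b disconnects d from b; removing g–d disconnects g from d; removing e–d disconnects e from d; removing f–c disconnects f from c — these are bridges.
In total 13 edges are bridges.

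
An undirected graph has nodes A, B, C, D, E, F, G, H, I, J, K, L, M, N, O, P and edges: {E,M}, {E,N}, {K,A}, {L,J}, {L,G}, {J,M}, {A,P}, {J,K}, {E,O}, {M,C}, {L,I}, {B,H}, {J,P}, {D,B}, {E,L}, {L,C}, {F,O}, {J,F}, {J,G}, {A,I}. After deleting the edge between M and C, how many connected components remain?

2

M and C are still connected via M-E-L-C, so the component count stays at 2.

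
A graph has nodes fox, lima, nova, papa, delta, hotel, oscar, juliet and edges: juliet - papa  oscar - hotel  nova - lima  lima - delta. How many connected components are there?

4

fox is isolated — a component by itself.
Starting from hotel we can reach hotel, oscar. That is one component of size 2.
Starting from papa we can reach papa, juliet. That is one component of size 2.
Starting from lima we can reach lima, nova, delta. That is one component of size 3.
Total: 4 components.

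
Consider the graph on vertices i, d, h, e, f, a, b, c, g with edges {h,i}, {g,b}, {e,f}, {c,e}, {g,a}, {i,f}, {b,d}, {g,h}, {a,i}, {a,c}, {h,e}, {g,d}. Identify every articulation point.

g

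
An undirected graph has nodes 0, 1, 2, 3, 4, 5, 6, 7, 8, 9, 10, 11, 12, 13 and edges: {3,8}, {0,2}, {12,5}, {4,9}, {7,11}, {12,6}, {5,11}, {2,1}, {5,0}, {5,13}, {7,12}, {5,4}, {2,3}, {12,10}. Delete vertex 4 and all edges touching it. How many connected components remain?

With 4 gone, the remaining components are: {9}; {0, 1, 2, 3, 5, 6, 7, 8, 10, 11, 12, 13}.
That is 2 components.

2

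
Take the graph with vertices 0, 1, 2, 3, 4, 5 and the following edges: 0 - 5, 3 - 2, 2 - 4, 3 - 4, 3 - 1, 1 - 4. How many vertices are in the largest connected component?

4

Starting from 0 we can reach 0, 5. That is one component of size 2.
Starting from 1 we can reach 1, 2, 3, 4. That is one component of size 4.
The largest has 4 vertices.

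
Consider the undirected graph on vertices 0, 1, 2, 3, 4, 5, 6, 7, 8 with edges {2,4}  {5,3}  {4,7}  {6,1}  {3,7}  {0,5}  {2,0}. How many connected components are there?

8 is isolated — a component by itself.
Starting from 1 we can reach 1, 6. That is one component of size 2.
Starting from 0 we can reach 0, 2, 3, 4, 5, 7. That is one component of size 6.
Total: 3 components.

3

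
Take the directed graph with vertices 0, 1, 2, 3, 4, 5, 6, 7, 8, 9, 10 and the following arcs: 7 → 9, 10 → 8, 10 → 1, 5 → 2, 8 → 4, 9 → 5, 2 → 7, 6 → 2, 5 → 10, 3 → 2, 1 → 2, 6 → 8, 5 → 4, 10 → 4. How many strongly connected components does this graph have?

6

{1, 2, 5, 7, 9, 10} are all mutually reachable — one SCC of size 6.
{0} is an SCC by itself.
{6} is an SCC by itself.
{3} is an SCC by itself.
{8} is an SCC by itself.
(and 1 more singleton SCC)
That gives 6 strongly connected components.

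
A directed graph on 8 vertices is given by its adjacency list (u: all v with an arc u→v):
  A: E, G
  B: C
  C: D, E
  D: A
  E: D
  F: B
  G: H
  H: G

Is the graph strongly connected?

No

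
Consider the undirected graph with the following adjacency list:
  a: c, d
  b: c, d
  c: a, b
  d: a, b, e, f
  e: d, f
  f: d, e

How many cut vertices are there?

1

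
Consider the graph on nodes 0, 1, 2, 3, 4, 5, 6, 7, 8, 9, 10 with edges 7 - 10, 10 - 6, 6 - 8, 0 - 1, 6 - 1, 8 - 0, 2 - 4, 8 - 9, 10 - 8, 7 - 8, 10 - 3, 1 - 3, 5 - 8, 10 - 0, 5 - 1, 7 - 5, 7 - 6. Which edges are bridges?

2-4, 8-9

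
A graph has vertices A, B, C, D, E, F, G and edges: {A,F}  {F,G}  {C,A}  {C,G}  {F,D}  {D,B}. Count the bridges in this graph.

2

The edges on the cycle C-A-F-G-C are not bridges since each lies on that cycle.
But removing D-B disconnects D from B; removing F-D disconnects F from D — these are bridges.
That makes 2 bridges.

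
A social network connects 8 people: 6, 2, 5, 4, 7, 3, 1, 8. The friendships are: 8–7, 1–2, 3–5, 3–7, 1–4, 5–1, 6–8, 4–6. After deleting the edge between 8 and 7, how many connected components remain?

8 and 7 are still connected via 8-6-4-1-5-3-7, so the component count stays at 1.

1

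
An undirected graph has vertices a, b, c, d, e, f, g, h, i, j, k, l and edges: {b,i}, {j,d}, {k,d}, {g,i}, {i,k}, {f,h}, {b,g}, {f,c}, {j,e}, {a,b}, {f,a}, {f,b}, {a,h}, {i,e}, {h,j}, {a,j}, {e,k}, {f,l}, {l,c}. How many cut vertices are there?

Removing f increases the component count from 1 to 2, so f is a cut vertex.
By contrast removing e leaves 1 component; it is not a cut vertex. No other vertex is a cut vertex either.

1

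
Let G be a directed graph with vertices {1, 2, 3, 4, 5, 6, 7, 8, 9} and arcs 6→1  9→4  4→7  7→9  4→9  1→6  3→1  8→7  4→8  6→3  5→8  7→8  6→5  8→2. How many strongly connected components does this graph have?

4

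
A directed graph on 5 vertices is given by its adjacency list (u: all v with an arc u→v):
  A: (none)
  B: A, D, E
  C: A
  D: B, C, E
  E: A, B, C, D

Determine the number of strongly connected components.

3

{B, D, E} are all mutually reachable — one SCC of size 3.
{C} is an SCC by itself.
{A} is an SCC by itself.
That gives 3 strongly connected components.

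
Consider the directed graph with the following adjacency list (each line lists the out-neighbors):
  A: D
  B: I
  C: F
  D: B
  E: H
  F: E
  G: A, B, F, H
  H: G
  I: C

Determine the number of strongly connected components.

{A, B, C, D, E, F, G, H, I} are all mutually reachable — one SCC of size 9.
That gives 1 strongly connected component.

1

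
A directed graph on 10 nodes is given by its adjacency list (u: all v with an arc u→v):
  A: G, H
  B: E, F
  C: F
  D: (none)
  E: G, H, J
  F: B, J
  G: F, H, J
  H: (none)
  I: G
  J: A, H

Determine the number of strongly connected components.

5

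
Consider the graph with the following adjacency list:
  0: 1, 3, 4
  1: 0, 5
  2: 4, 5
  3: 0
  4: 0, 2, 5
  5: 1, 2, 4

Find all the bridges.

The edges on the cycle 5-1-0-4-5 are not bridges since each lies on that cycle.
But removing 3-0 disconnects 3 from 0 — this is a bridge.

0-3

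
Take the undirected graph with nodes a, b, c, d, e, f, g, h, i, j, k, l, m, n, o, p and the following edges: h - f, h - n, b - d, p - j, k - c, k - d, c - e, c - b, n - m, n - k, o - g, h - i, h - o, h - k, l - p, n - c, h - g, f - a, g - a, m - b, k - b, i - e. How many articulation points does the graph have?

2

Removing h increases the component count from 2 to 3, so h is a cut vertex.
Removing p increases the component count from 2 to 3, so p is a cut vertex.
By contrast removing j leaves 2 components; it is not a cut vertex. No other vertex is a cut vertex either.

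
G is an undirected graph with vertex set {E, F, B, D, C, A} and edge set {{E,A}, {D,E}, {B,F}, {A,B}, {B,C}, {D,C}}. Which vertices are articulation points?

B

Removing B increases the component count from 1 to 2, so B is a cut vertex.
By contrast removing E leaves 1 component; it is not a cut vertex. No other vertex is a cut vertex either.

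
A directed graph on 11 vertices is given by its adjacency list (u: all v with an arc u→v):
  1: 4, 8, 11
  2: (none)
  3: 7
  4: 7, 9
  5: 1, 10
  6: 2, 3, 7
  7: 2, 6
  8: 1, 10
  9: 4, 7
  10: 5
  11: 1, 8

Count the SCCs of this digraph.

4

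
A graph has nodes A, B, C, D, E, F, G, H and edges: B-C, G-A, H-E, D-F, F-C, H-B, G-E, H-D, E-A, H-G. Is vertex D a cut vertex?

No

Deleting D leaves 1 component (was 1) (its neighbors F, H remain connected to each other), so D is not a cut vertex.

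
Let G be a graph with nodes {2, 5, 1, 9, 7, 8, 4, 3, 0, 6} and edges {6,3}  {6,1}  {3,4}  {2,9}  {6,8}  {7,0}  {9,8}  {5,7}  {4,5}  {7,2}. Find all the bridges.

0-7, 1-6

The edges on the cycle 6-3-4-5-7-2-9-8-6 are not bridges since each lies on that cycle.
But removing 0—7 disconnects 0 from 7; removing 6—1 disconnects 6 from 1 — these are bridges.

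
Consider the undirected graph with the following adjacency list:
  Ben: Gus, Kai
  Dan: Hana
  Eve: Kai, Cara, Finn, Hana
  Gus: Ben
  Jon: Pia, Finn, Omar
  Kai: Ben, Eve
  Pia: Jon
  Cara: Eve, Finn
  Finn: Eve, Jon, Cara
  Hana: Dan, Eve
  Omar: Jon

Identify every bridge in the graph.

The edges on the cycle Finn-Cara-Eve-Finn are not bridges since each lies on that cycle.
But removing Jon-Omar disconnects Jon from Omar; removing Finn-Jon disconnects Finn from Jon; removing Ben-Gus disconnects Ben from Gus; removing Eve-Hana disconnects Eve from Hana — these are bridges.
In total 8 edges are bridges.

Ben-Gus, Ben-Kai, Dan-Hana, Eve-Hana, Eve-Kai, Finn-Jon, Jon-Omar, Jon-Pia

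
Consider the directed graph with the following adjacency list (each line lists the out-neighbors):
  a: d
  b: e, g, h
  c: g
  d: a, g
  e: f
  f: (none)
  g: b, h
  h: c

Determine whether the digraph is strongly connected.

There is no directed path from f to h, so the graph is not strongly connected.

No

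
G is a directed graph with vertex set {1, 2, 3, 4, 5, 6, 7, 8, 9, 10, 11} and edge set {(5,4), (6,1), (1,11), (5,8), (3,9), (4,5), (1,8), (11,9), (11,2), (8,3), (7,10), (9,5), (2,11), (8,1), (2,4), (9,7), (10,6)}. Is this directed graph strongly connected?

From 4 we can reach every vertex (1, 2, 3, 4, 5, 6, 7, 8, 9, 10, 11), and every vertex can reach 4 (1, 2, 3, 4, 5, 6, 7, 8, 9, 10, 11). So the whole graph is one strongly connected component.

Yes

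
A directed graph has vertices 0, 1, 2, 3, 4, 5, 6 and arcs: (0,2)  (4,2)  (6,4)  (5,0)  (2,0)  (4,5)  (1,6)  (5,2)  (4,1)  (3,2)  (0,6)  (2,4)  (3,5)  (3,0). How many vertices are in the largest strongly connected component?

{0, 1, 2, 4, 5, 6} are all mutually reachable — one SCC of size 6.
{3} is an SCC by itself.
The largest has 6 vertices.

6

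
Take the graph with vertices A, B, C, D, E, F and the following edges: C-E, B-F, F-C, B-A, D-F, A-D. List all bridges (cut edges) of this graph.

C-E, C-F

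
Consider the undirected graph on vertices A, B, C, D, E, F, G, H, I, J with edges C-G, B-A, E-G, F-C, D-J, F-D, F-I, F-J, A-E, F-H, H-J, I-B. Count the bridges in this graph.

The edges on the cycle F-H-J-F are not bridges since each lies on that cycle.
Every edge lies on some cycle, so there are no bridges.

0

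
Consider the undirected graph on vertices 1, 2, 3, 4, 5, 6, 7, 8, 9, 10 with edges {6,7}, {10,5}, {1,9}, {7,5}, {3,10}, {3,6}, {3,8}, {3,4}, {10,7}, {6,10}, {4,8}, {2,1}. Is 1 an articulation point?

Yes

Deleting 1 raises the number of components from 2 to 3, so 1 is a cut vertex.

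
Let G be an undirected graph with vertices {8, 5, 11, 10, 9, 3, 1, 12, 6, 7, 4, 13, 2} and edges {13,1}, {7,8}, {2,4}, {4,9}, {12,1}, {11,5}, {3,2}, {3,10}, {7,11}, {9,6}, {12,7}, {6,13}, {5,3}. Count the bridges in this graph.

The edges on the cycle 12-7-11-5-3-2-4-9-6-13-1-12 are not bridges since each lies on that cycle.
But removing 7—8 disconnects 7 from 8; removing 3—10 disconnects 3 from 10 — these are bridges.
That makes 2 bridges.

2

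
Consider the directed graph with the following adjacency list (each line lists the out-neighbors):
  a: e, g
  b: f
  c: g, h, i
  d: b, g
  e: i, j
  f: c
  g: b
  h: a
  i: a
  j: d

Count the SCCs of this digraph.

1

{a, b, c, d, e, f, g, h, i, j} are all mutually reachable — one SCC of size 10.
That gives 1 strongly connected component.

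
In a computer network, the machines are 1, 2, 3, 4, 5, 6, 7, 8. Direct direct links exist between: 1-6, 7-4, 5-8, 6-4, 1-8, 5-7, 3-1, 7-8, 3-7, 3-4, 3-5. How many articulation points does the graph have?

Removing 8, for instance, still leaves 2 components. No single vertex removal increases the component count — the graph has no articulation points.

0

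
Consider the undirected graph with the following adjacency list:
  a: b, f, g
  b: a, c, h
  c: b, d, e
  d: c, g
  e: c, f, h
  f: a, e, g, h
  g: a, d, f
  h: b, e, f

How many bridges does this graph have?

The edges on the cycle f-h-e-f are not bridges since each lies on that cycle.
Every edge lies on some cycle, so there are no bridges.

0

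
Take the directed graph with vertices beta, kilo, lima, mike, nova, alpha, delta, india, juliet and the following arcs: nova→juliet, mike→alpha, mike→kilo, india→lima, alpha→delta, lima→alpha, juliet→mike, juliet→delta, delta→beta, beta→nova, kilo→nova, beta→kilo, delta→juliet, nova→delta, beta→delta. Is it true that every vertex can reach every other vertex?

There is no directed path from lima to india, so the graph is not strongly connected.

No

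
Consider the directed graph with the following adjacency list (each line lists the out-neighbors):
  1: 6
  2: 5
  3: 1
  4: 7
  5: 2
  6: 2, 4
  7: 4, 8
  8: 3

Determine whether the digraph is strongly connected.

No

There is no directed path from 2 to 7, so the graph is not strongly connected.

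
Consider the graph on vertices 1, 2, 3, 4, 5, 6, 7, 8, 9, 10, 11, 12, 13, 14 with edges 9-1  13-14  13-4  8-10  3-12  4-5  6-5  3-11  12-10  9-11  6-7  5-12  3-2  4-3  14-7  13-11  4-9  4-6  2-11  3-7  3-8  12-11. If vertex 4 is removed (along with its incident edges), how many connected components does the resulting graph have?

1

With 4 gone, the remaining components are: {1, 2, 3, 5, 6, 7, 8, 9, 10, 11, 12, 13, 14}.
That is 1 component.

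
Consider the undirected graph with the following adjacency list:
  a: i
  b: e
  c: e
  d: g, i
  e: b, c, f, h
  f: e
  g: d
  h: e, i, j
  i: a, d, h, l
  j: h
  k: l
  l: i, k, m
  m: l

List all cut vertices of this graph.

Removing d increases the component count from 1 to 2, so d is a cut vertex.
Removing e increases the component count from 1 to 4, so e is a cut vertex.
Removing h increases the component count from 1 to 3, so h is a cut vertex.
Likewise i, l are cut vertices.
By contrast removing m leaves 1 component; it is not a cut vertex. No other vertex is a cut vertex either.

d, e, h, i, l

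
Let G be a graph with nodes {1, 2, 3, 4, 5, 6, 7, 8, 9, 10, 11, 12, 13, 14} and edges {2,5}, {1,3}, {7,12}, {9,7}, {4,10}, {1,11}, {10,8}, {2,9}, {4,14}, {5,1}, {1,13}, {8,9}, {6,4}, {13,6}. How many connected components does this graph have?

Starting from 1 we can reach 1, 2, 3, 4, 5, 6, 7, 8, 9, 10, 11, 12, 13, 14. That is one component of size 14.
Total: 1 component.

1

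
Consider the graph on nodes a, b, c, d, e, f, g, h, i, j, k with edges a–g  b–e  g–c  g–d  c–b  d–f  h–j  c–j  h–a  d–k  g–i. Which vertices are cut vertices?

b, c, d, g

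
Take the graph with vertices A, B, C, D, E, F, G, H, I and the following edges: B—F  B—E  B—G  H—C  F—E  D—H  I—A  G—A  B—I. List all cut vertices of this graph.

B, H

Removing B increases the component count from 2 to 3, so B is a cut vertex.
Removing H increases the component count from 2 to 3, so H is a cut vertex.
By contrast removing F leaves 2 components; it is not a cut vertex. No other vertex is a cut vertex either.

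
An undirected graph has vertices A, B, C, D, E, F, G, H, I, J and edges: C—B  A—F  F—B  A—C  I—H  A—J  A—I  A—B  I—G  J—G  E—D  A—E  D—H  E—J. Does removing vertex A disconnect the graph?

Yes

Deleting A raises the number of components from 1 to 2, so A is a cut vertex.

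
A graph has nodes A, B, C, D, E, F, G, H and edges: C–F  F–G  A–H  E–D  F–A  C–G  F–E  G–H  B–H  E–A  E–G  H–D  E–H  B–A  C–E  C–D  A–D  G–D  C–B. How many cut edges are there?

The edges on the cycle C-F-E-C are not bridges since each lies on that cycle.
Every edge lies on some cycle, so there are no bridges.

0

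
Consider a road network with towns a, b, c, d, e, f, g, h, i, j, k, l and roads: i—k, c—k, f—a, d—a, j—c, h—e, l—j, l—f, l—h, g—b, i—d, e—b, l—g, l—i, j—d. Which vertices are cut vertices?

Removing l increases the component count from 1 to 2, so l is a cut vertex.
By contrast removing h leaves 1 component; it is not a cut vertex. No other vertex is a cut vertex either.

l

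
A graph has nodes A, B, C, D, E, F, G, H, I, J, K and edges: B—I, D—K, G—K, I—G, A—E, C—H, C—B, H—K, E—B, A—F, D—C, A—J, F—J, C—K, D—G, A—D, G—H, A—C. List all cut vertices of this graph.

A

Removing A increases the component count from 1 to 2, so A is a cut vertex.
By contrast removing K leaves 1 component; it is not a cut vertex. No other vertex is a cut vertex either.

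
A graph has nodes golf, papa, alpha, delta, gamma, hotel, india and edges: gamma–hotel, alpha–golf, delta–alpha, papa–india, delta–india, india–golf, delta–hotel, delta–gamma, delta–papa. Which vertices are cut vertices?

Removing delta increases the component count from 1 to 2, so delta is a cut vertex.
By contrast removing hotel leaves 1 component; it is not a cut vertex. No other vertex is a cut vertex either.

delta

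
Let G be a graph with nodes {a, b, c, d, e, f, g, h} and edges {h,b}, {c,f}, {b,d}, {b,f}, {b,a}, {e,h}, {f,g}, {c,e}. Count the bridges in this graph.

The edges on the cycle c-e-h-b-f-c are not bridges since each lies on that cycle.
But removing f - g disconnects f from g; removing b - a disconnects b from a; removing b - d disconnects b from d — these are bridges.
That makes 3 bridges.

3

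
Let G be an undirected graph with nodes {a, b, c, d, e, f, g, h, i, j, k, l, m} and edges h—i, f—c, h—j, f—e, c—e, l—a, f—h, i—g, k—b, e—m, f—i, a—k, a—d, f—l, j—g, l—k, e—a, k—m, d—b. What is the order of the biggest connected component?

Starting from a we can reach a, b, c, d, e, f, g, h, i, j, k, l, m. That is one component of size 13.
The largest has 13 vertices.

13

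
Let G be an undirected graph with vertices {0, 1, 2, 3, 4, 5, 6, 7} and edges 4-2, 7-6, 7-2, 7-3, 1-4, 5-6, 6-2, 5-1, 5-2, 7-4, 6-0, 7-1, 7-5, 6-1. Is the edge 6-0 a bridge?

Removing 6-0 leaves no path between 6 and 0: the component count goes from 1 to 2. So it is a bridge.

Yes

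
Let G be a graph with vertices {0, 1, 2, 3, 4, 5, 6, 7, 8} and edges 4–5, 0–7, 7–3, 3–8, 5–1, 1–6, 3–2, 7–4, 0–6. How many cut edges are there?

3

The edges on the cycle 0-7-4-5-1-6-0 are not bridges since each lies on that cycle.
But removing 7–3 disconnects 7 from 3; removing 3–8 disconnects 3 from 8; removing 2–3 disconnects 2 from 3 — these are bridges.
That makes 3 bridges.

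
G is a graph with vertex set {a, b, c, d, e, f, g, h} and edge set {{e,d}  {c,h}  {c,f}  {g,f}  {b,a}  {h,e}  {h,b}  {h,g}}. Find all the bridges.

The edges on the cycle c-h-g-f-c are not bridges since each lies on that cycle.
But removing e–d disconnects e from d; removing h–b disconnects h from b; removing h–e disconnects h from e; removing b–a disconnects b from a — these are bridges.

a-b, b-h, d-e, e-h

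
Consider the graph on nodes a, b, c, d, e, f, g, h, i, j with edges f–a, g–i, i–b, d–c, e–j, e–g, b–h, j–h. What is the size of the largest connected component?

6

Starting from c we can reach c, d. That is one component of size 2.
Starting from a we can reach a, f. That is one component of size 2.
Starting from b we can reach b, e, g, h, i, j. That is one component of size 6.
The largest has 6 vertices.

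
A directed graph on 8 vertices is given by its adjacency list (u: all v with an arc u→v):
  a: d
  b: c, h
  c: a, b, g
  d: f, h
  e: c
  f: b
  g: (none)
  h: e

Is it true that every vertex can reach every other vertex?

No

There is no directed path from g to a, so the graph is not strongly connected.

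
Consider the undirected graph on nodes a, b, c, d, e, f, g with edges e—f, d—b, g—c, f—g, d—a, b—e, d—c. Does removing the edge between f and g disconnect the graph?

No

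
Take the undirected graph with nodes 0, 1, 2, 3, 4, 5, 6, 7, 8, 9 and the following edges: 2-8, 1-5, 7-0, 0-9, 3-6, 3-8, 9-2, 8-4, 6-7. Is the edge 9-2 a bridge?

After removing 9-2, the path 9-0-7-6-3-8-2 still connects them, so the edge is not a bridge.

No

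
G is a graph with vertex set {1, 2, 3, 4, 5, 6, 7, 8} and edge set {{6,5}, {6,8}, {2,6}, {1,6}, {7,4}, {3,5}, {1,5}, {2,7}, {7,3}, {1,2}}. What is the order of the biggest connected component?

8

Starting from 1 we can reach 1, 2, 3, 4, 5, 6, 7, 8. That is one component of size 8.
The largest has 8 vertices.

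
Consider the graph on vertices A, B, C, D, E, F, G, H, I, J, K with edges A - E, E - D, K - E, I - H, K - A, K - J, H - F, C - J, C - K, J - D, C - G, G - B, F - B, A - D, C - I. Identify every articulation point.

Removing C increases the component count from 1 to 2, so C is a cut vertex.
By contrast removing D leaves 1 component; it is not a cut vertex. No other vertex is a cut vertex either.

C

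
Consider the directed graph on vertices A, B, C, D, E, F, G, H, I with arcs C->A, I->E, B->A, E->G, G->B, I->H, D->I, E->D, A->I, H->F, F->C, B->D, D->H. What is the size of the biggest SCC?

{A, B, C, D, E, F, G, H, I} are all mutually reachable — one SCC of size 9.
The largest has 9 vertices.

9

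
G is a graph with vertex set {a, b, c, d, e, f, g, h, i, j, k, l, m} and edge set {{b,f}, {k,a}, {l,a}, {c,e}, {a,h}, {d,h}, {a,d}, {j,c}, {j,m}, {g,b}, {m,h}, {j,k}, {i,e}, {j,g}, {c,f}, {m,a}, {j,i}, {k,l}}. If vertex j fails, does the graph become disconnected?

Deleting j raises the number of components from 1 to 2, so j is a cut vertex.

Yes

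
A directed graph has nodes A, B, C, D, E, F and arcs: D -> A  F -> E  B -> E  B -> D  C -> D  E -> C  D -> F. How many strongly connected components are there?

3

{C, D, E, F} are all mutually reachable — one SCC of size 4.
{B} is an SCC by itself.
{A} is an SCC by itself.
That gives 3 strongly connected components.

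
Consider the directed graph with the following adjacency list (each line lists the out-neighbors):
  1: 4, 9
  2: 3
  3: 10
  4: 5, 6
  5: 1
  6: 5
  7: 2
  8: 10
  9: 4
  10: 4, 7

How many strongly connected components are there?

{1, 4, 5, 6, 9} are all mutually reachable — one SCC of size 5.
{2, 3, 7, 10} are all mutually reachable — one SCC of size 4.
{8} is an SCC by itself.
That gives 3 strongly connected components.

3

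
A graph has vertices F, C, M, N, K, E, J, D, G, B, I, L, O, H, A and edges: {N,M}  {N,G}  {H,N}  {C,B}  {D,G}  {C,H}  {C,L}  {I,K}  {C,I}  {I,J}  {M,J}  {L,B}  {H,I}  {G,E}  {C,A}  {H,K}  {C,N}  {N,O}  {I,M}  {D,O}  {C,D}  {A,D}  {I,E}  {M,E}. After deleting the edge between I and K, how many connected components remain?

I and K are still connected via I-H-K, so the component count stays at 2.

2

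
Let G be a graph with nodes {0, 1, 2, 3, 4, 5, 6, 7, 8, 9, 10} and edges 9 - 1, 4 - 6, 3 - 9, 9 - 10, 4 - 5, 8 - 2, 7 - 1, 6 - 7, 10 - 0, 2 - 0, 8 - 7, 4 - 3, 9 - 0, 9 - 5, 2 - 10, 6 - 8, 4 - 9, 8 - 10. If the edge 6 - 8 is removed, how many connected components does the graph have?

1

6 and 8 are still connected via 6-7-8, so the component count stays at 1.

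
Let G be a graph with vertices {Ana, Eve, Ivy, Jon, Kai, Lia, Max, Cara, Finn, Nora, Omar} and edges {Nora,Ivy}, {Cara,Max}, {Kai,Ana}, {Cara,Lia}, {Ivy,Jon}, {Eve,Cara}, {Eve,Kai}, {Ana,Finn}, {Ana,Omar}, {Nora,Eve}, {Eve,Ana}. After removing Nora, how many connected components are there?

2

With Nora gone, the remaining components are: {Ivy, Jon}; {Ana, Eve, Kai, Lia, Max, Cara, Finn, Omar}.
That is 2 components.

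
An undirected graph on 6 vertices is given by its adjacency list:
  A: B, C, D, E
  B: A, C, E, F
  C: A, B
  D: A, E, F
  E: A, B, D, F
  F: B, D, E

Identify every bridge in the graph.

The edges on the cycle B-E-D-F-B are not bridges since each lies on that cycle.
Every edge lies on some cycle, so there are no bridges.

none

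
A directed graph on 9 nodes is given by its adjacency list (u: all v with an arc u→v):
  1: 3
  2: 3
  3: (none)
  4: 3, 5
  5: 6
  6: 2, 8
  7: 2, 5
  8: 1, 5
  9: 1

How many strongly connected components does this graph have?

7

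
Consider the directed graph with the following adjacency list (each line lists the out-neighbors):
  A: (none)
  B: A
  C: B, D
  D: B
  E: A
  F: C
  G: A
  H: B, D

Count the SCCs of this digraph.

{A} is an SCC by itself.
{B} is an SCC by itself.
{C} is an SCC by itself.
{E} is an SCC by itself.
{F} is an SCC by itself.
(and 3 more singleton SCCs)
That gives 8 strongly connected components.

8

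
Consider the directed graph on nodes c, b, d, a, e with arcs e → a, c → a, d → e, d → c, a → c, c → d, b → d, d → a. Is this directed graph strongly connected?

No

There is no directed path from a to b, so the graph is not strongly connected.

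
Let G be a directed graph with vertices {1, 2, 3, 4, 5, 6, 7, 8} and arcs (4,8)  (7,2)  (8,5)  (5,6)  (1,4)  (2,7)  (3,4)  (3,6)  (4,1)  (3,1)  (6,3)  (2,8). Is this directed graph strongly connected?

There is no directed path from 1 to 7, so the graph is not strongly connected.

No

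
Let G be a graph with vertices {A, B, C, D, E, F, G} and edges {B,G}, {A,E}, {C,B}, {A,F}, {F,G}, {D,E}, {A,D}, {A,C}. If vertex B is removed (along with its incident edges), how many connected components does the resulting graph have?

1

With B gone, the remaining components are: {A, C, D, E, F, G}.
That is 1 component.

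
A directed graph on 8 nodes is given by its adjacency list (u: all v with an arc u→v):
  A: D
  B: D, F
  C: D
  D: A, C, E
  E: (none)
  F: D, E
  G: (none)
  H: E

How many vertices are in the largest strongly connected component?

{A, C, D} are all mutually reachable — one SCC of size 3.
{E} is an SCC by itself.
{G} is an SCC by itself.
{F} is an SCC by itself.
{B} is an SCC by itself.
(and 1 more singleton SCC)
The largest has 3 vertices.

3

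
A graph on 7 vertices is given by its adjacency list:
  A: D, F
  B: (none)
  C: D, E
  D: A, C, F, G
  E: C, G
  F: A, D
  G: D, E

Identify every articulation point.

Removing D increases the component count from 2 to 3, so D is a cut vertex.
By contrast removing A leaves 2 components; it is not a cut vertex. No other vertex is a cut vertex either.

D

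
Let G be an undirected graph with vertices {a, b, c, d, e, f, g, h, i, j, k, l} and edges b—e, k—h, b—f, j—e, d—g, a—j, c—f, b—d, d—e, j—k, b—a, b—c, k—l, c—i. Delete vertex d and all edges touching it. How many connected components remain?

With d gone, the remaining components are: {g}; {a, b, c, e, f, h, i, j, k, l}.
That is 2 components.

2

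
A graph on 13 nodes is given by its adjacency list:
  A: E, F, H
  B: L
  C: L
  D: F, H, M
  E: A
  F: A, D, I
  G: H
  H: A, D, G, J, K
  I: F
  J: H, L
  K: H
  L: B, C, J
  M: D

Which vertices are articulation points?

Removing A increases the component count from 1 to 2, so A is a cut vertex.
Removing D increases the component count from 1 to 2, so D is a cut vertex.
Removing F increases the component count from 1 to 2, so F is a cut vertex.
Likewise H, J, L are cut vertices.
By contrast removing I leaves 1 component; it is not a cut vertex. No other vertex is a cut vertex either.

A, D, F, H, J, L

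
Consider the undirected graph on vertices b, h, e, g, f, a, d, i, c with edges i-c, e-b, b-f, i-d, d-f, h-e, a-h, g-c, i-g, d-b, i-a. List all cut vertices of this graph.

Removing i increases the component count from 1 to 2, so i is a cut vertex.
By contrast removing a leaves 1 component; it is not a cut vertex. No other vertex is a cut vertex either.

i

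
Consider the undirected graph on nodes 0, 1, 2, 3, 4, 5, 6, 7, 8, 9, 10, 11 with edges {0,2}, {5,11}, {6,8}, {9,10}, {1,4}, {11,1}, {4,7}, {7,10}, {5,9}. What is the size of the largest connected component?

3 is isolated — a component by itself.
Starting from 0 we can reach 0, 2. That is one component of size 2.
Starting from 6 we can reach 6, 8. That is one component of size 2.
Starting from 1 we can reach 1, 4, 5, 7, 9, 10, 11. That is one component of size 7.
The largest has 7 vertices.

7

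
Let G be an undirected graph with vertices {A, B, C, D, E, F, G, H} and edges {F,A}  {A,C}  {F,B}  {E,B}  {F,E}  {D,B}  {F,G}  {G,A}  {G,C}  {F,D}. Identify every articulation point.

Removing F increases the component count from 2 to 3, so F is a cut vertex.
By contrast removing D leaves 2 components; it is not a cut vertex. No other vertex is a cut vertex either.

F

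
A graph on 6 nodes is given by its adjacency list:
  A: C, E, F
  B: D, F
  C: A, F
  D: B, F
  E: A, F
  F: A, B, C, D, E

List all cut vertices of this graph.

F

Removing F increases the component count from 1 to 2, so F is a cut vertex.
By contrast removing B leaves 1 component; it is not a cut vertex. No other vertex is a cut vertex either.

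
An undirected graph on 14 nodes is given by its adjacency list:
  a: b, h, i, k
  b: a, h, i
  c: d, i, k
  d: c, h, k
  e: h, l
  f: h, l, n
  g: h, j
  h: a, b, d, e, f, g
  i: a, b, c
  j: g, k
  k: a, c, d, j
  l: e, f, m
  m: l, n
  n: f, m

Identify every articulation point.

h

Removing h increases the component count from 1 to 2, so h is a cut vertex.
By contrast removing g leaves 1 component; it is not a cut vertex. No other vertex is a cut vertex either.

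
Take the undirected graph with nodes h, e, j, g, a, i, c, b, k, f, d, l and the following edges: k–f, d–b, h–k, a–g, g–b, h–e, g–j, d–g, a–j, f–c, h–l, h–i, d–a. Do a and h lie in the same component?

No

The component containing a is {a, b, d, g, j}, and h is not in it.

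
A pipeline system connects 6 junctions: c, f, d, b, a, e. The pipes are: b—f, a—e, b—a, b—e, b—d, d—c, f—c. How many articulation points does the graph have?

1

Removing b increases the component count from 1 to 2, so b is a cut vertex.
By contrast removing e leaves 1 component; it is not a cut vertex. No other vertex is a cut vertex either.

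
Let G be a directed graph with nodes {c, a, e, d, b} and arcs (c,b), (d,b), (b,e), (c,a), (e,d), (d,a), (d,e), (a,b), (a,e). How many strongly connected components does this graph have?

{a, b, d, e} are all mutually reachable — one SCC of size 4.
{c} is an SCC by itself.
That gives 2 strongly connected components.

2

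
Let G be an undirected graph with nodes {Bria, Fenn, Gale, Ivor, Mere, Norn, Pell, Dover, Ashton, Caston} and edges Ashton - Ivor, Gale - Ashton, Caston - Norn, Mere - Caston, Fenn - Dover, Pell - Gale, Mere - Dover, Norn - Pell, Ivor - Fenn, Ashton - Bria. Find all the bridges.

The edges on the cycle Mere-Caston-Norn-Pell-Gale-Ashton-Ivor-Fenn-Dover-Mere are not bridges since each lies on that cycle.
But removing Bria - Ashton disconnects Bria from Ashton — this is a bridge.

Ashton-Bria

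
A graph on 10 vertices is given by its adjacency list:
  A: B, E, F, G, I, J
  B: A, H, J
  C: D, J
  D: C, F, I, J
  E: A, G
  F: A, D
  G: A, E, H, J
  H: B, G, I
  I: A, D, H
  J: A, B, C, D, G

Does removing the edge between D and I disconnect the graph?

No

After removing D-I, the path D-J-A-I still connects them, so the edge is not a bridge.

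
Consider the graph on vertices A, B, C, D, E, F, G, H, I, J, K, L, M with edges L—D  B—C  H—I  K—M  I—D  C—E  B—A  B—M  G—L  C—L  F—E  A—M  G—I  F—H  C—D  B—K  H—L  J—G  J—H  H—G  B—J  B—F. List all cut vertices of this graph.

Removing B increases the component count from 1 to 2, so B is a cut vertex.
By contrast removing G leaves 1 component; it is not a cut vertex. No other vertex is a cut vertex either.

B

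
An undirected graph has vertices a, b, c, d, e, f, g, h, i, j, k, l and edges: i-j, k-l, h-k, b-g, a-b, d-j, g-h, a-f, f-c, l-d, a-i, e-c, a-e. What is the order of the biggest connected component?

12

Starting from a we can reach a, b, c, d, e, f, g, h, i, j, k, l. That is one component of size 12.
The largest has 12 vertices.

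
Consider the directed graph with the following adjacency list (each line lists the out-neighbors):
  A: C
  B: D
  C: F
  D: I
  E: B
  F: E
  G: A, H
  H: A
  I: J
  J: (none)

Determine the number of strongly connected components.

{A} is an SCC by itself.
{H} is an SCC by itself.
{J} is an SCC by itself.
{E} is an SCC by itself.
{I} is an SCC by itself.
(and 5 more singleton SCCs)
That gives 10 strongly connected components.

10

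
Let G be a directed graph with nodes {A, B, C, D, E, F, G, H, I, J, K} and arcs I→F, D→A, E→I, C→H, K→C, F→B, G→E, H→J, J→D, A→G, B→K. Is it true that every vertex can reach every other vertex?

Yes

From B we can reach every vertex (A, B, C, D, E, F, G, H, I, J, K), and every vertex can reach B (A, B, C, D, E, F, G, H, I, J, K). So the whole graph is one strongly connected component.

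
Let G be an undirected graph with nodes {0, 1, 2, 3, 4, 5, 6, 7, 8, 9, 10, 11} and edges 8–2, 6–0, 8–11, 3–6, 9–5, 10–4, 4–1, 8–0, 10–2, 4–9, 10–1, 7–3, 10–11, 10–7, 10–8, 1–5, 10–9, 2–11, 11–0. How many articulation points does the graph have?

Removing 10 increases the component count from 1 to 2, so 10 is a cut vertex.
By contrast removing 3 leaves 1 component; it is not a cut vertex. No other vertex is a cut vertex either.

1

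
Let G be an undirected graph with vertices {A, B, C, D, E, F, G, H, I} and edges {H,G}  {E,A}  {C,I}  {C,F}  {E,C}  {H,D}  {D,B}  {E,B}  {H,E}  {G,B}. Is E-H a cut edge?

No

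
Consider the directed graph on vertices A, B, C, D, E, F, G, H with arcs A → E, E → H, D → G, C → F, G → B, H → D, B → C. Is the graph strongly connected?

No

There is no directed path from B to D, so the graph is not strongly connected.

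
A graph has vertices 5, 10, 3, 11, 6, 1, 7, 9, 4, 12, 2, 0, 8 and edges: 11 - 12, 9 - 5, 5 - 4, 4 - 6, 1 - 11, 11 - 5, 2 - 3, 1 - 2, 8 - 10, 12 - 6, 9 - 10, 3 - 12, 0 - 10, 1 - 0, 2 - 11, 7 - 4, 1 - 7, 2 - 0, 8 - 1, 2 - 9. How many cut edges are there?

The edges on the cycle 1-2-11-5-4-7-1 are not bridges since each lies on that cycle.
Every edge lies on some cycle, so there are no bridges.

0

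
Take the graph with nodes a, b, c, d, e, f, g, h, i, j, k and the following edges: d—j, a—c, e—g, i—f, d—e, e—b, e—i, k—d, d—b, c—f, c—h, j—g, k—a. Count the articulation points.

Removing c increases the component count from 1 to 2, so c is a cut vertex.
By contrast removing f leaves 1 component; it is not a cut vertex. No other vertex is a cut vertex either.

1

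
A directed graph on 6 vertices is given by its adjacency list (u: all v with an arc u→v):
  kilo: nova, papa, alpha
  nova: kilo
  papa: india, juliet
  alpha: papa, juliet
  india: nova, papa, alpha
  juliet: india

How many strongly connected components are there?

1

{kilo, nova, papa, alpha, india, juliet} are all mutually reachable — one SCC of size 6.
That gives 1 strongly connected component.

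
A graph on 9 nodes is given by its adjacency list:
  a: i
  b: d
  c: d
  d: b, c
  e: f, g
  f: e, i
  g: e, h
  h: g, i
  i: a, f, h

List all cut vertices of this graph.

d, i

Removing d increases the component count from 2 to 3, so d is a cut vertex.
Removing i increases the component count from 2 to 3, so i is a cut vertex.
By contrast removing h leaves 2 components; it is not a cut vertex. No other vertex is a cut vertex either.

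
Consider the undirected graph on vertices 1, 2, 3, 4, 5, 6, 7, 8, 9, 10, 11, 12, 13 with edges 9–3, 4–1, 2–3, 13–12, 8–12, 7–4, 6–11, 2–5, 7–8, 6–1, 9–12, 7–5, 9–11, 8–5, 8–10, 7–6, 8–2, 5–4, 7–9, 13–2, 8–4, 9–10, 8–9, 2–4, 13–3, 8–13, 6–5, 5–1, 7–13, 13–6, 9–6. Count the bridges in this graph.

0

The edges on the cycle 13-2-3-13 are not bridges since each lies on that cycle.
Every edge lies on some cycle, so there are no bridges.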